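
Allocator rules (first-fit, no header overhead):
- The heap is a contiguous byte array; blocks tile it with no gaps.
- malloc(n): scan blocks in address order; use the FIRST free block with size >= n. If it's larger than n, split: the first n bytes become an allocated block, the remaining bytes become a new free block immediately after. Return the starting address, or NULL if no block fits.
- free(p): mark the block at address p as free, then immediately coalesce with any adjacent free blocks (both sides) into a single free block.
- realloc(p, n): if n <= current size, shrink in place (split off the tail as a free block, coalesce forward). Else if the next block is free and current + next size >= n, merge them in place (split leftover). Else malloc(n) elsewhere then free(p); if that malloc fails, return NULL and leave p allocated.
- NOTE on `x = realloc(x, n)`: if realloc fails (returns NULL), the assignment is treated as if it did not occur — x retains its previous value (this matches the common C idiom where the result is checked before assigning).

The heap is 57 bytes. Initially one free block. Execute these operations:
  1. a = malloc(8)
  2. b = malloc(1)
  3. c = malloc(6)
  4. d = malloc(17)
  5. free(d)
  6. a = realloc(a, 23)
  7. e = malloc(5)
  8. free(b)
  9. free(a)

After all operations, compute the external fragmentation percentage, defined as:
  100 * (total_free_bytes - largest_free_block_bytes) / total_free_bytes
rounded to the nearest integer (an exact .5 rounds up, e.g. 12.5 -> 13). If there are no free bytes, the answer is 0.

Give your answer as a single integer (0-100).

Answer: 9

Derivation:
Op 1: a = malloc(8) -> a = 0; heap: [0-7 ALLOC][8-56 FREE]
Op 2: b = malloc(1) -> b = 8; heap: [0-7 ALLOC][8-8 ALLOC][9-56 FREE]
Op 3: c = malloc(6) -> c = 9; heap: [0-7 ALLOC][8-8 ALLOC][9-14 ALLOC][15-56 FREE]
Op 4: d = malloc(17) -> d = 15; heap: [0-7 ALLOC][8-8 ALLOC][9-14 ALLOC][15-31 ALLOC][32-56 FREE]
Op 5: free(d) -> (freed d); heap: [0-7 ALLOC][8-8 ALLOC][9-14 ALLOC][15-56 FREE]
Op 6: a = realloc(a, 23) -> a = 15; heap: [0-7 FREE][8-8 ALLOC][9-14 ALLOC][15-37 ALLOC][38-56 FREE]
Op 7: e = malloc(5) -> e = 0; heap: [0-4 ALLOC][5-7 FREE][8-8 ALLOC][9-14 ALLOC][15-37 ALLOC][38-56 FREE]
Op 8: free(b) -> (freed b); heap: [0-4 ALLOC][5-8 FREE][9-14 ALLOC][15-37 ALLOC][38-56 FREE]
Op 9: free(a) -> (freed a); heap: [0-4 ALLOC][5-8 FREE][9-14 ALLOC][15-56 FREE]
Free blocks: [4 42] total_free=46 largest=42 -> 100*(46-42)/46 = 400/46 ≈ 8.696 -> rounds to 9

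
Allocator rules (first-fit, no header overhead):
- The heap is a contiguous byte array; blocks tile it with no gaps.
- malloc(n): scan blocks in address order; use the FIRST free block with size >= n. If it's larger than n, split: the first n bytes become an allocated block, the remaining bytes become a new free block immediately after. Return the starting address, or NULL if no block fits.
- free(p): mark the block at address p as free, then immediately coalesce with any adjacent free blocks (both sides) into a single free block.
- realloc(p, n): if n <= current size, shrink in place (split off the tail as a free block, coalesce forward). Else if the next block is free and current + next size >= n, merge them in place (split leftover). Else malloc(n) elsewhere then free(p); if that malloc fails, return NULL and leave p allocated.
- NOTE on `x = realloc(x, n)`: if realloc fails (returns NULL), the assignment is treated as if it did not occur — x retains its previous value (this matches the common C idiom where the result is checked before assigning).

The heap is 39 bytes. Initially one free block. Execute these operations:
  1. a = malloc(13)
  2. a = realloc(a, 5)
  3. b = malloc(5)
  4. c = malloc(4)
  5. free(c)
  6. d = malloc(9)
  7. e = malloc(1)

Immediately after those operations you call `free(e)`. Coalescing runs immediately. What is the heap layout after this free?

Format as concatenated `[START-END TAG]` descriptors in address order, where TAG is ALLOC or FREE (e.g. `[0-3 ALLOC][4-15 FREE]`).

Op 1: a = malloc(13) -> a = 0; heap: [0-12 ALLOC][13-38 FREE]
Op 2: a = realloc(a, 5) -> a = 0; heap: [0-4 ALLOC][5-38 FREE]
Op 3: b = malloc(5) -> b = 5; heap: [0-4 ALLOC][5-9 ALLOC][10-38 FREE]
Op 4: c = malloc(4) -> c = 10; heap: [0-4 ALLOC][5-9 ALLOC][10-13 ALLOC][14-38 FREE]
Op 5: free(c) -> (freed c); heap: [0-4 ALLOC][5-9 ALLOC][10-38 FREE]
Op 6: d = malloc(9) -> d = 10; heap: [0-4 ALLOC][5-9 ALLOC][10-18 ALLOC][19-38 FREE]
Op 7: e = malloc(1) -> e = 19; heap: [0-4 ALLOC][5-9 ALLOC][10-18 ALLOC][19-19 ALLOC][20-38 FREE]
free(e): e = 19 -> block [19-19 ALLOC]; mark free, coalesce with adjacent free neighbors -> [0-4 ALLOC][5-9 ALLOC][10-18 ALLOC][19-38 FREE]

Answer: [0-4 ALLOC][5-9 ALLOC][10-18 ALLOC][19-38 FREE]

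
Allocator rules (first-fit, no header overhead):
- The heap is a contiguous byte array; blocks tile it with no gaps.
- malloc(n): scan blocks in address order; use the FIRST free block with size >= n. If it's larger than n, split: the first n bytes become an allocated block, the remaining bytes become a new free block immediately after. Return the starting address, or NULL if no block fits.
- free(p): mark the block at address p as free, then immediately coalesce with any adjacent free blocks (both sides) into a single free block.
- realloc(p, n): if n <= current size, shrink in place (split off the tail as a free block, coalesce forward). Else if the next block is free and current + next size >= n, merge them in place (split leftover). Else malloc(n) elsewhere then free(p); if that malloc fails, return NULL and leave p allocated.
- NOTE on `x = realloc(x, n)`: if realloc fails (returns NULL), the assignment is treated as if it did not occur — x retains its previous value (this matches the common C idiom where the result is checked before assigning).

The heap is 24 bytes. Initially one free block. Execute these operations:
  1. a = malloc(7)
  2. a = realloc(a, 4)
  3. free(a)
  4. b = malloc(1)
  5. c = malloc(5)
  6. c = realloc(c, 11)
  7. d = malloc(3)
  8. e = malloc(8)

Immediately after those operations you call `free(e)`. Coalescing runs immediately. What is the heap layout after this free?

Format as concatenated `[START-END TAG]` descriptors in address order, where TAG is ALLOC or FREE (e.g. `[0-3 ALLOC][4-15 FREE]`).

Answer: [0-0 ALLOC][1-11 ALLOC][12-14 ALLOC][15-23 FREE]

Derivation:
Op 1: a = malloc(7) -> a = 0; heap: [0-6 ALLOC][7-23 FREE]
Op 2: a = realloc(a, 4) -> a = 0; heap: [0-3 ALLOC][4-23 FREE]
Op 3: free(a) -> (freed a); heap: [0-23 FREE]
Op 4: b = malloc(1) -> b = 0; heap: [0-0 ALLOC][1-23 FREE]
Op 5: c = malloc(5) -> c = 1; heap: [0-0 ALLOC][1-5 ALLOC][6-23 FREE]
Op 6: c = realloc(c, 11) -> c = 1; heap: [0-0 ALLOC][1-11 ALLOC][12-23 FREE]
Op 7: d = malloc(3) -> d = 12; heap: [0-0 ALLOC][1-11 ALLOC][12-14 ALLOC][15-23 FREE]
Op 8: e = malloc(8) -> e = 15; heap: [0-0 ALLOC][1-11 ALLOC][12-14 ALLOC][15-22 ALLOC][23-23 FREE]
free(e): e = 15 -> block [15-22 ALLOC]; mark free, coalesce with adjacent free neighbors -> [0-0 ALLOC][1-11 ALLOC][12-14 ALLOC][15-23 FREE]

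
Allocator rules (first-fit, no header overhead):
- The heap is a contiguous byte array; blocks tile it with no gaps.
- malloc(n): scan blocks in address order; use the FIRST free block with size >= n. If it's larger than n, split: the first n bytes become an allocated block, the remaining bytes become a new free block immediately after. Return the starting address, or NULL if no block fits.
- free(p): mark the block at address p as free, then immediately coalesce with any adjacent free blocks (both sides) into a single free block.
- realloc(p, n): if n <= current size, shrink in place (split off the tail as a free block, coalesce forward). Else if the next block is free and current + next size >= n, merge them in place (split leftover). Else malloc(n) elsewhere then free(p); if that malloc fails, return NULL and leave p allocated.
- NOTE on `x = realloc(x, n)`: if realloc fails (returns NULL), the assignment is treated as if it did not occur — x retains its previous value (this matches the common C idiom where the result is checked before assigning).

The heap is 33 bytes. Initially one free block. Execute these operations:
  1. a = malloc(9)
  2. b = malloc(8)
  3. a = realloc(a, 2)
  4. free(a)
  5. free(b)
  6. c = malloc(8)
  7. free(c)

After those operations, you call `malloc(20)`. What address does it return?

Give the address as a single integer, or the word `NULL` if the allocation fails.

Answer: 0

Derivation:
Op 1: a = malloc(9) -> a = 0; heap: [0-8 ALLOC][9-32 FREE]
Op 2: b = malloc(8) -> b = 9; heap: [0-8 ALLOC][9-16 ALLOC][17-32 FREE]
Op 3: a = realloc(a, 2) -> a = 0; heap: [0-1 ALLOC][2-8 FREE][9-16 ALLOC][17-32 FREE]
Op 4: free(a) -> (freed a); heap: [0-8 FREE][9-16 ALLOC][17-32 FREE]
Op 5: free(b) -> (freed b); heap: [0-32 FREE]
Op 6: c = malloc(8) -> c = 0; heap: [0-7 ALLOC][8-32 FREE]
Op 7: free(c) -> (freed c); heap: [0-32 FREE]
malloc(20): first-fit scan over [0-32 FREE] -> 0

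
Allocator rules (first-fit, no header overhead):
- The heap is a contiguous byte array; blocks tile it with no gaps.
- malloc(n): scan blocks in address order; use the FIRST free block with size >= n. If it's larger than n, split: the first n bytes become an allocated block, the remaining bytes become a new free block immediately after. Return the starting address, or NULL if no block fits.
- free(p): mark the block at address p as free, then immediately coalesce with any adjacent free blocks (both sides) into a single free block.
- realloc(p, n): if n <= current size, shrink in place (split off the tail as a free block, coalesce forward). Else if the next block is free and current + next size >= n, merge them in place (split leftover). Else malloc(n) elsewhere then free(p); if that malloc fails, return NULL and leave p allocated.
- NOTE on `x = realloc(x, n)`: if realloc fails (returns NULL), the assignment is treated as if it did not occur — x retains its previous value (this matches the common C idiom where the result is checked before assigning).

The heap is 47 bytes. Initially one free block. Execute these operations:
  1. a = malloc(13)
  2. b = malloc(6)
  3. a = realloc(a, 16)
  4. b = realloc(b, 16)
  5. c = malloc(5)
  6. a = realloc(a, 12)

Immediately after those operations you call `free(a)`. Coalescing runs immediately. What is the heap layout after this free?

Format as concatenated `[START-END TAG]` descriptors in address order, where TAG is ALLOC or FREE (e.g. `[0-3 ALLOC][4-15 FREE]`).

Answer: [0-4 ALLOC][5-12 FREE][13-18 ALLOC][19-46 FREE]

Derivation:
Op 1: a = malloc(13) -> a = 0; heap: [0-12 ALLOC][13-46 FREE]
Op 2: b = malloc(6) -> b = 13; heap: [0-12 ALLOC][13-18 ALLOC][19-46 FREE]
Op 3: a = realloc(a, 16) -> a = 19; heap: [0-12 FREE][13-18 ALLOC][19-34 ALLOC][35-46 FREE]
Op 4: b = realloc(b, 16) -> NULL (b unchanged); heap: [0-12 FREE][13-18 ALLOC][19-34 ALLOC][35-46 FREE]
Op 5: c = malloc(5) -> c = 0; heap: [0-4 ALLOC][5-12 FREE][13-18 ALLOC][19-34 ALLOC][35-46 FREE]
Op 6: a = realloc(a, 12) -> a = 19; heap: [0-4 ALLOC][5-12 FREE][13-18 ALLOC][19-30 ALLOC][31-46 FREE]
free(a): a = 19 -> block [19-30 ALLOC]; mark free, coalesce with adjacent free neighbors -> [0-4 ALLOC][5-12 FREE][13-18 ALLOC][19-46 FREE]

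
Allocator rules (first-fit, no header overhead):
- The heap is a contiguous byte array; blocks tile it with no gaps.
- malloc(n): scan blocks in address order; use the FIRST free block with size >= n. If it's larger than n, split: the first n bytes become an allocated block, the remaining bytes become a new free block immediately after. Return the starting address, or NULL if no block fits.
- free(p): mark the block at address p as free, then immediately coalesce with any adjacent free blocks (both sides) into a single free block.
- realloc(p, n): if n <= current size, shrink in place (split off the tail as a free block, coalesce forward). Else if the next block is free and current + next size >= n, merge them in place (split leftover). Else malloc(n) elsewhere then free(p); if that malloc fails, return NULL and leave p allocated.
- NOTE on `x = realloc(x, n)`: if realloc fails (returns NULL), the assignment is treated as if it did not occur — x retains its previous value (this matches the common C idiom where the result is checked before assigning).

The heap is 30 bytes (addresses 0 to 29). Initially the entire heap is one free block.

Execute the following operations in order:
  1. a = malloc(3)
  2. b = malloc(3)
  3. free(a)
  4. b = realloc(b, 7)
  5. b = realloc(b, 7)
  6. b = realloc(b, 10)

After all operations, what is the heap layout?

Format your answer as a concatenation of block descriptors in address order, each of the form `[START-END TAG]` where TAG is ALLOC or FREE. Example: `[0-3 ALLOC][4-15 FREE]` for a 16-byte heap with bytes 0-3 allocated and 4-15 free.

Answer: [0-2 FREE][3-12 ALLOC][13-29 FREE]

Derivation:
Op 1: a = malloc(3) -> a = 0; heap: [0-2 ALLOC][3-29 FREE]
Op 2: b = malloc(3) -> b = 3; heap: [0-2 ALLOC][3-5 ALLOC][6-29 FREE]
Op 3: free(a) -> (freed a); heap: [0-2 FREE][3-5 ALLOC][6-29 FREE]
Op 4: b = realloc(b, 7) -> b = 3; heap: [0-2 FREE][3-9 ALLOC][10-29 FREE]
Op 5: b = realloc(b, 7) -> b = 3; heap: [0-2 FREE][3-9 ALLOC][10-29 FREE]
Op 6: b = realloc(b, 10) -> b = 3; heap: [0-2 FREE][3-12 ALLOC][13-29 FREE]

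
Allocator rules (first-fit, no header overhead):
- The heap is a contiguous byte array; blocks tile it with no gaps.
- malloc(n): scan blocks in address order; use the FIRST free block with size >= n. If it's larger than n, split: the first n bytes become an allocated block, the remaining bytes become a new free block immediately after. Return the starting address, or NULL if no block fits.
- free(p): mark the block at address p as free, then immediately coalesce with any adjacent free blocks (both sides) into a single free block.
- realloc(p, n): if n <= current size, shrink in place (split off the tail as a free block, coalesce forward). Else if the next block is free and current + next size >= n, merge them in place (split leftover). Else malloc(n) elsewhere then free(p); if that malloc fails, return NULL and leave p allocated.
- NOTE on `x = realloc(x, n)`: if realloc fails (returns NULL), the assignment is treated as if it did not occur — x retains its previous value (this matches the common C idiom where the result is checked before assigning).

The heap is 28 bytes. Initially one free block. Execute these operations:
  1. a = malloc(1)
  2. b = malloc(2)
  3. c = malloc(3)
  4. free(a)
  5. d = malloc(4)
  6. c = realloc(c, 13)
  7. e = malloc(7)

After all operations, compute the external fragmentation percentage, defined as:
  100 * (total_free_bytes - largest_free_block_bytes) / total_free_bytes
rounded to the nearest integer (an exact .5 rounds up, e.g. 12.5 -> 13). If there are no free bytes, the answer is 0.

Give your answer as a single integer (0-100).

Answer: 44

Derivation:
Op 1: a = malloc(1) -> a = 0; heap: [0-0 ALLOC][1-27 FREE]
Op 2: b = malloc(2) -> b = 1; heap: [0-0 ALLOC][1-2 ALLOC][3-27 FREE]
Op 3: c = malloc(3) -> c = 3; heap: [0-0 ALLOC][1-2 ALLOC][3-5 ALLOC][6-27 FREE]
Op 4: free(a) -> (freed a); heap: [0-0 FREE][1-2 ALLOC][3-5 ALLOC][6-27 FREE]
Op 5: d = malloc(4) -> d = 6; heap: [0-0 FREE][1-2 ALLOC][3-5 ALLOC][6-9 ALLOC][10-27 FREE]
Op 6: c = realloc(c, 13) -> c = 10; heap: [0-0 FREE][1-2 ALLOC][3-5 FREE][6-9 ALLOC][10-22 ALLOC][23-27 FREE]
Op 7: e = malloc(7) -> e = NULL; heap: [0-0 FREE][1-2 ALLOC][3-5 FREE][6-9 ALLOC][10-22 ALLOC][23-27 FREE]
Free blocks: [1 3 5] total_free=9 largest=5 -> 100*(9-5)/9 = 400/9 ≈ 44.444 -> rounds to 44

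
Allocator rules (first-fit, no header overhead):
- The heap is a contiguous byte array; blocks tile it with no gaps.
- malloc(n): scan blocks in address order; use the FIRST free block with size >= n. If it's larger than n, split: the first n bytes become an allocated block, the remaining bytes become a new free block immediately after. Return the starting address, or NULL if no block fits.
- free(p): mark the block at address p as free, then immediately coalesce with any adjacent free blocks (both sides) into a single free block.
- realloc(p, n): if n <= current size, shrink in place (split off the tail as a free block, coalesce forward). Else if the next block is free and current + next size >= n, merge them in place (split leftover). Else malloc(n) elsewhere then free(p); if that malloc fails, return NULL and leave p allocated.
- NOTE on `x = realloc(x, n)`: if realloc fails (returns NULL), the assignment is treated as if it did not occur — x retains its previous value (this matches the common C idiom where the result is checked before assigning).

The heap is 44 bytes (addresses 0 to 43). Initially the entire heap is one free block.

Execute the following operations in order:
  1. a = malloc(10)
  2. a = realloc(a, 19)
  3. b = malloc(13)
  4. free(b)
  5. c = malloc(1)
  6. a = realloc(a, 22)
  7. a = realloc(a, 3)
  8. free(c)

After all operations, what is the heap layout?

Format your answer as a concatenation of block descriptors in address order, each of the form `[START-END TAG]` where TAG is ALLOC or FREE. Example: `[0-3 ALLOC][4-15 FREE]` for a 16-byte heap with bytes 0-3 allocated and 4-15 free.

Answer: [0-19 FREE][20-22 ALLOC][23-43 FREE]

Derivation:
Op 1: a = malloc(10) -> a = 0; heap: [0-9 ALLOC][10-43 FREE]
Op 2: a = realloc(a, 19) -> a = 0; heap: [0-18 ALLOC][19-43 FREE]
Op 3: b = malloc(13) -> b = 19; heap: [0-18 ALLOC][19-31 ALLOC][32-43 FREE]
Op 4: free(b) -> (freed b); heap: [0-18 ALLOC][19-43 FREE]
Op 5: c = malloc(1) -> c = 19; heap: [0-18 ALLOC][19-19 ALLOC][20-43 FREE]
Op 6: a = realloc(a, 22) -> a = 20; heap: [0-18 FREE][19-19 ALLOC][20-41 ALLOC][42-43 FREE]
Op 7: a = realloc(a, 3) -> a = 20; heap: [0-18 FREE][19-19 ALLOC][20-22 ALLOC][23-43 FREE]
Op 8: free(c) -> (freed c); heap: [0-19 FREE][20-22 ALLOC][23-43 FREE]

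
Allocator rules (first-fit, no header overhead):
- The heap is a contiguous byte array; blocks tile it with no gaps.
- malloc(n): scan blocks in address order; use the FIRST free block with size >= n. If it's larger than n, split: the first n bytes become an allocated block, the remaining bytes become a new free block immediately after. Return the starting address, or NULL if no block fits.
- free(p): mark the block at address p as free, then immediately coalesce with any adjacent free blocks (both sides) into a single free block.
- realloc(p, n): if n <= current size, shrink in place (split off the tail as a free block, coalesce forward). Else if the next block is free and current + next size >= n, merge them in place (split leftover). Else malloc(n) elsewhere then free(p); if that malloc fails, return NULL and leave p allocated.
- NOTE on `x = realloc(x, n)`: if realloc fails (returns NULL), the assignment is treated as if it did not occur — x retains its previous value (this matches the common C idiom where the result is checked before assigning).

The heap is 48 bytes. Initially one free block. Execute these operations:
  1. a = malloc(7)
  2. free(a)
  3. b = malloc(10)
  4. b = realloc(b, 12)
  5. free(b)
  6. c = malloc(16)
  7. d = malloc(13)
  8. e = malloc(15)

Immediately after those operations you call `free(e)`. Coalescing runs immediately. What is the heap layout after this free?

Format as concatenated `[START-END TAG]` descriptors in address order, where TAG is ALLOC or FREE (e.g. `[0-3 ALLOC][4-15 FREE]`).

Answer: [0-15 ALLOC][16-28 ALLOC][29-47 FREE]

Derivation:
Op 1: a = malloc(7) -> a = 0; heap: [0-6 ALLOC][7-47 FREE]
Op 2: free(a) -> (freed a); heap: [0-47 FREE]
Op 3: b = malloc(10) -> b = 0; heap: [0-9 ALLOC][10-47 FREE]
Op 4: b = realloc(b, 12) -> b = 0; heap: [0-11 ALLOC][12-47 FREE]
Op 5: free(b) -> (freed b); heap: [0-47 FREE]
Op 6: c = malloc(16) -> c = 0; heap: [0-15 ALLOC][16-47 FREE]
Op 7: d = malloc(13) -> d = 16; heap: [0-15 ALLOC][16-28 ALLOC][29-47 FREE]
Op 8: e = malloc(15) -> e = 29; heap: [0-15 ALLOC][16-28 ALLOC][29-43 ALLOC][44-47 FREE]
free(e): e = 29 -> block [29-43 ALLOC]; mark free, coalesce with adjacent free neighbors -> [0-15 ALLOC][16-28 ALLOC][29-47 FREE]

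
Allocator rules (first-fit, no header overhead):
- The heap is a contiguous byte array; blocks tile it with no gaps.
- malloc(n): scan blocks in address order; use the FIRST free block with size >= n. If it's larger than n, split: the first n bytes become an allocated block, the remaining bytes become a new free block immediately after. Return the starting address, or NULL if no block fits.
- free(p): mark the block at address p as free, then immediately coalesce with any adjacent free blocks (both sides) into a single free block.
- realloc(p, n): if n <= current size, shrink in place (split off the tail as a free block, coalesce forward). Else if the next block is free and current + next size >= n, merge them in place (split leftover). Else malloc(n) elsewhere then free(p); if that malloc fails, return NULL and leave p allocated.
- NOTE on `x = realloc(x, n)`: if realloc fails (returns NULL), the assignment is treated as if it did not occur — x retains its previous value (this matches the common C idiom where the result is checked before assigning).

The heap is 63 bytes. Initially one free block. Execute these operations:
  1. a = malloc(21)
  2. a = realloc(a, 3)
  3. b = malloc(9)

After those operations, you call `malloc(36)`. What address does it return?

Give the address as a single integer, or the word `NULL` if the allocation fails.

Op 1: a = malloc(21) -> a = 0; heap: [0-20 ALLOC][21-62 FREE]
Op 2: a = realloc(a, 3) -> a = 0; heap: [0-2 ALLOC][3-62 FREE]
Op 3: b = malloc(9) -> b = 3; heap: [0-2 ALLOC][3-11 ALLOC][12-62 FREE]
malloc(36): first-fit scan over [0-2 ALLOC][3-11 ALLOC][12-62 FREE] -> 12

Answer: 12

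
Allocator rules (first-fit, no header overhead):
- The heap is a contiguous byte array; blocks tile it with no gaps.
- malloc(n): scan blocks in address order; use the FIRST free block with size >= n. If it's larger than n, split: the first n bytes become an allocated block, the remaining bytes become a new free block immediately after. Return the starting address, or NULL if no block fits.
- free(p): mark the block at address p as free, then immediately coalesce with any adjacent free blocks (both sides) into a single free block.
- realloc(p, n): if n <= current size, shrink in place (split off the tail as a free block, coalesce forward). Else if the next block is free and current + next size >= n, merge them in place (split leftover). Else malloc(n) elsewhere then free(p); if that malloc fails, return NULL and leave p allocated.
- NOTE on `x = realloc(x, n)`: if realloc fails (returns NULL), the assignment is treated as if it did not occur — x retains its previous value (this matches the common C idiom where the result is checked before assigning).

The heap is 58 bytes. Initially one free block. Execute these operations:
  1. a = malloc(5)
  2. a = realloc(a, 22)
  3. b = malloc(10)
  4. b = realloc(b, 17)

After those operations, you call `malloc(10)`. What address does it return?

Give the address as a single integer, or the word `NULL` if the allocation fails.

Answer: 39

Derivation:
Op 1: a = malloc(5) -> a = 0; heap: [0-4 ALLOC][5-57 FREE]
Op 2: a = realloc(a, 22) -> a = 0; heap: [0-21 ALLOC][22-57 FREE]
Op 3: b = malloc(10) -> b = 22; heap: [0-21 ALLOC][22-31 ALLOC][32-57 FREE]
Op 4: b = realloc(b, 17) -> b = 22; heap: [0-21 ALLOC][22-38 ALLOC][39-57 FREE]
malloc(10): first-fit scan over [0-21 ALLOC][22-38 ALLOC][39-57 FREE] -> 39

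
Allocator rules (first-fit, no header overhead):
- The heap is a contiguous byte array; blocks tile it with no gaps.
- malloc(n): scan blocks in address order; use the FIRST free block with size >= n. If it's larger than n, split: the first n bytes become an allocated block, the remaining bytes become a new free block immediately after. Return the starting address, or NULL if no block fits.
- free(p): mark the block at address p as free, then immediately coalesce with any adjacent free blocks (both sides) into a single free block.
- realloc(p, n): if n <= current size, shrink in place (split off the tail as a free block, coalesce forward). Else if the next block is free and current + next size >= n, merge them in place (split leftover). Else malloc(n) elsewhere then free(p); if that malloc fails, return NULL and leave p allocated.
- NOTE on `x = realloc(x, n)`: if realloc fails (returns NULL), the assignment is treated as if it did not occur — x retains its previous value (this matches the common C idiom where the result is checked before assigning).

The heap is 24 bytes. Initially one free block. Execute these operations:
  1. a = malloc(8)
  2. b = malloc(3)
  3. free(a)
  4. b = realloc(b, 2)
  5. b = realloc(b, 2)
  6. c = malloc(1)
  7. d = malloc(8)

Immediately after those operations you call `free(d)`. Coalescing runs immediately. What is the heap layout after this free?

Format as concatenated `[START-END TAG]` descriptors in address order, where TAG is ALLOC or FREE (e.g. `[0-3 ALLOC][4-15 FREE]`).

Answer: [0-0 ALLOC][1-7 FREE][8-9 ALLOC][10-23 FREE]

Derivation:
Op 1: a = malloc(8) -> a = 0; heap: [0-7 ALLOC][8-23 FREE]
Op 2: b = malloc(3) -> b = 8; heap: [0-7 ALLOC][8-10 ALLOC][11-23 FREE]
Op 3: free(a) -> (freed a); heap: [0-7 FREE][8-10 ALLOC][11-23 FREE]
Op 4: b = realloc(b, 2) -> b = 8; heap: [0-7 FREE][8-9 ALLOC][10-23 FREE]
Op 5: b = realloc(b, 2) -> b = 8; heap: [0-7 FREE][8-9 ALLOC][10-23 FREE]
Op 6: c = malloc(1) -> c = 0; heap: [0-0 ALLOC][1-7 FREE][8-9 ALLOC][10-23 FREE]
Op 7: d = malloc(8) -> d = 10; heap: [0-0 ALLOC][1-7 FREE][8-9 ALLOC][10-17 ALLOC][18-23 FREE]
free(d): d = 10 -> block [10-17 ALLOC]; mark free, coalesce with adjacent free neighbors -> [0-0 ALLOC][1-7 FREE][8-9 ALLOC][10-23 FREE]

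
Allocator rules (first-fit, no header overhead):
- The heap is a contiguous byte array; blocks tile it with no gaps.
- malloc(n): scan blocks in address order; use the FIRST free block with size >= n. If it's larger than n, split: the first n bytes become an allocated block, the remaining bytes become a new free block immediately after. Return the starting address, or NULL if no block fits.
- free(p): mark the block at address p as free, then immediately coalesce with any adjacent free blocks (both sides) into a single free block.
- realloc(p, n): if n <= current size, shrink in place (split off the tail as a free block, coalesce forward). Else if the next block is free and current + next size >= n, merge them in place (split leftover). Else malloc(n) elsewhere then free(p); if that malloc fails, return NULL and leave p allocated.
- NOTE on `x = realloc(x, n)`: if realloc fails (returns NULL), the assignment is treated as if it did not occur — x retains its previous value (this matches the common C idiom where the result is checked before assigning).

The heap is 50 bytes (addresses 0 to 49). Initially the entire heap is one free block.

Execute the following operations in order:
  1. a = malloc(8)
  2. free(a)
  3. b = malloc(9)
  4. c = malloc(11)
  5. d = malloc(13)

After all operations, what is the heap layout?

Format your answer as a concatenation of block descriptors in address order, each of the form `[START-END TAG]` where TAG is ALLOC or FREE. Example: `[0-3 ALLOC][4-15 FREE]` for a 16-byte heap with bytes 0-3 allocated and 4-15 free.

Answer: [0-8 ALLOC][9-19 ALLOC][20-32 ALLOC][33-49 FREE]

Derivation:
Op 1: a = malloc(8) -> a = 0; heap: [0-7 ALLOC][8-49 FREE]
Op 2: free(a) -> (freed a); heap: [0-49 FREE]
Op 3: b = malloc(9) -> b = 0; heap: [0-8 ALLOC][9-49 FREE]
Op 4: c = malloc(11) -> c = 9; heap: [0-8 ALLOC][9-19 ALLOC][20-49 FREE]
Op 5: d = malloc(13) -> d = 20; heap: [0-8 ALLOC][9-19 ALLOC][20-32 ALLOC][33-49 FREE]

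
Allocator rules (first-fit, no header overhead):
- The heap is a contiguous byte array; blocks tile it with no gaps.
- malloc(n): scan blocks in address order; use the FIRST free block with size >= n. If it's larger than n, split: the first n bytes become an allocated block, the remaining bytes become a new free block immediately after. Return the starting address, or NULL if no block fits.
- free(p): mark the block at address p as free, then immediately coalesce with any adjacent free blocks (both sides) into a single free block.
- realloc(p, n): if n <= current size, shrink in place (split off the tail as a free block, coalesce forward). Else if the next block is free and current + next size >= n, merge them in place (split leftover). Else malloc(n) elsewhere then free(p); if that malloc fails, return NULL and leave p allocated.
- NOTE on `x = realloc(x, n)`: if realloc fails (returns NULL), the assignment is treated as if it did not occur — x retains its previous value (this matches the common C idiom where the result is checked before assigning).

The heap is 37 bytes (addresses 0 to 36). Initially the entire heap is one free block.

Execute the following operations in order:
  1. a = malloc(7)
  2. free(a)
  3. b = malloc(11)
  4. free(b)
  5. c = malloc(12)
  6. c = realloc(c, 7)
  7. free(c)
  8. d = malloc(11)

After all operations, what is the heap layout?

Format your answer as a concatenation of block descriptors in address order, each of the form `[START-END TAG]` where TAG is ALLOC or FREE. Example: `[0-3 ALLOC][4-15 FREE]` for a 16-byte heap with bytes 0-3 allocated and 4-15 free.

Op 1: a = malloc(7) -> a = 0; heap: [0-6 ALLOC][7-36 FREE]
Op 2: free(a) -> (freed a); heap: [0-36 FREE]
Op 3: b = malloc(11) -> b = 0; heap: [0-10 ALLOC][11-36 FREE]
Op 4: free(b) -> (freed b); heap: [0-36 FREE]
Op 5: c = malloc(12) -> c = 0; heap: [0-11 ALLOC][12-36 FREE]
Op 6: c = realloc(c, 7) -> c = 0; heap: [0-6 ALLOC][7-36 FREE]
Op 7: free(c) -> (freed c); heap: [0-36 FREE]
Op 8: d = malloc(11) -> d = 0; heap: [0-10 ALLOC][11-36 FREE]

Answer: [0-10 ALLOC][11-36 FREE]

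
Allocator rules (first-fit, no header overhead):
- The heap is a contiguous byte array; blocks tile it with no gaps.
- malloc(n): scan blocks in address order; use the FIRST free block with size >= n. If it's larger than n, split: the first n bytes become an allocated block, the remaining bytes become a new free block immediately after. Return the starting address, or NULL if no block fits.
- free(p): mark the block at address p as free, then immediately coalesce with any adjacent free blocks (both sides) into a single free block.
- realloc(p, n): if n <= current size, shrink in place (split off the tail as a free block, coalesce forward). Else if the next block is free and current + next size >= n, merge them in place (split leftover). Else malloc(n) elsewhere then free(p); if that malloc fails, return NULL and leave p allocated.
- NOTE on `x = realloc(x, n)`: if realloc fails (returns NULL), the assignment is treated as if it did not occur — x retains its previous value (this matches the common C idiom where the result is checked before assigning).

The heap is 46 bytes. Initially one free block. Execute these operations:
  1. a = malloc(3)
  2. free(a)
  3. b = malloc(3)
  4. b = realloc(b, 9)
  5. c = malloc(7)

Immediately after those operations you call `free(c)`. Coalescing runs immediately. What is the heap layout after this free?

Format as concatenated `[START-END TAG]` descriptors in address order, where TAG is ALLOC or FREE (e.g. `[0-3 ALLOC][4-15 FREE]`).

Op 1: a = malloc(3) -> a = 0; heap: [0-2 ALLOC][3-45 FREE]
Op 2: free(a) -> (freed a); heap: [0-45 FREE]
Op 3: b = malloc(3) -> b = 0; heap: [0-2 ALLOC][3-45 FREE]
Op 4: b = realloc(b, 9) -> b = 0; heap: [0-8 ALLOC][9-45 FREE]
Op 5: c = malloc(7) -> c = 9; heap: [0-8 ALLOC][9-15 ALLOC][16-45 FREE]
free(c): c = 9 -> block [9-15 ALLOC]; mark free, coalesce with adjacent free neighbors -> [0-8 ALLOC][9-45 FREE]

Answer: [0-8 ALLOC][9-45 FREE]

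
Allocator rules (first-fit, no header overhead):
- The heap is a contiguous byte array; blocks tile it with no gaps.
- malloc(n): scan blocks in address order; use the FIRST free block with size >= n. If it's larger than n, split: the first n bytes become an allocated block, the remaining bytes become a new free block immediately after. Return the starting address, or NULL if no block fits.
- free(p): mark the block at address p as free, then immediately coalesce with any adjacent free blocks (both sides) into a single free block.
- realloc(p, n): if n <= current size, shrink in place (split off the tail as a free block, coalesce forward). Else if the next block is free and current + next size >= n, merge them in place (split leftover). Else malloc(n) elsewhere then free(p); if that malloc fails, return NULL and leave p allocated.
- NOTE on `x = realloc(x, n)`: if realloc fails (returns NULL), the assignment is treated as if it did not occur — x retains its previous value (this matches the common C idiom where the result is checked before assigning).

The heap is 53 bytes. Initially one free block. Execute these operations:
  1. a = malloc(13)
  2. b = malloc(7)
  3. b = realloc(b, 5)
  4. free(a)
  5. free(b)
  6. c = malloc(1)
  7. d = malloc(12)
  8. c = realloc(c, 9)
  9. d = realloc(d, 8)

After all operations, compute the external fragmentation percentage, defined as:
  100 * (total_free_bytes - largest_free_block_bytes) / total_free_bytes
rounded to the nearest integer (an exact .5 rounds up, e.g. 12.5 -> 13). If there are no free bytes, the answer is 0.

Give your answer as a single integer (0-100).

Answer: 14

Derivation:
Op 1: a = malloc(13) -> a = 0; heap: [0-12 ALLOC][13-52 FREE]
Op 2: b = malloc(7) -> b = 13; heap: [0-12 ALLOC][13-19 ALLOC][20-52 FREE]
Op 3: b = realloc(b, 5) -> b = 13; heap: [0-12 ALLOC][13-17 ALLOC][18-52 FREE]
Op 4: free(a) -> (freed a); heap: [0-12 FREE][13-17 ALLOC][18-52 FREE]
Op 5: free(b) -> (freed b); heap: [0-52 FREE]
Op 6: c = malloc(1) -> c = 0; heap: [0-0 ALLOC][1-52 FREE]
Op 7: d = malloc(12) -> d = 1; heap: [0-0 ALLOC][1-12 ALLOC][13-52 FREE]
Op 8: c = realloc(c, 9) -> c = 13; heap: [0-0 FREE][1-12 ALLOC][13-21 ALLOC][22-52 FREE]
Op 9: d = realloc(d, 8) -> d = 1; heap: [0-0 FREE][1-8 ALLOC][9-12 FREE][13-21 ALLOC][22-52 FREE]
Free blocks: [1 4 31] total_free=36 largest=31 -> 100*(36-31)/36 = 500/36 ≈ 13.889 -> rounds to 14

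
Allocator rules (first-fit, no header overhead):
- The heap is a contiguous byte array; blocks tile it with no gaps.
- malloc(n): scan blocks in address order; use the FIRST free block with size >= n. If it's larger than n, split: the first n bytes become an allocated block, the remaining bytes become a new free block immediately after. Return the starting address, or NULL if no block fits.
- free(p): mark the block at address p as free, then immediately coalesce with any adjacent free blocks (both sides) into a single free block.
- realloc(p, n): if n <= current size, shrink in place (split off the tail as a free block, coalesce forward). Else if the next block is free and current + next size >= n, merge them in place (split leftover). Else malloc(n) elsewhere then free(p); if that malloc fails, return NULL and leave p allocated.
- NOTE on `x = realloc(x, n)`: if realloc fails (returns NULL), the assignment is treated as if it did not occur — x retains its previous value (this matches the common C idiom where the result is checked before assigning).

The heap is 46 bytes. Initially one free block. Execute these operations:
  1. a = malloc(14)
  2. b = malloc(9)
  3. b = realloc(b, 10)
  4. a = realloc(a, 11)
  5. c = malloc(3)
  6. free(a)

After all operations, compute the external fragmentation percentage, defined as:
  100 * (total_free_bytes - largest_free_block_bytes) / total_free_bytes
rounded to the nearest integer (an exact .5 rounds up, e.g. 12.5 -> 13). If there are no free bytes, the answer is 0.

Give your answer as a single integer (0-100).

Answer: 33

Derivation:
Op 1: a = malloc(14) -> a = 0; heap: [0-13 ALLOC][14-45 FREE]
Op 2: b = malloc(9) -> b = 14; heap: [0-13 ALLOC][14-22 ALLOC][23-45 FREE]
Op 3: b = realloc(b, 10) -> b = 14; heap: [0-13 ALLOC][14-23 ALLOC][24-45 FREE]
Op 4: a = realloc(a, 11) -> a = 0; heap: [0-10 ALLOC][11-13 FREE][14-23 ALLOC][24-45 FREE]
Op 5: c = malloc(3) -> c = 11; heap: [0-10 ALLOC][11-13 ALLOC][14-23 ALLOC][24-45 FREE]
Op 6: free(a) -> (freed a); heap: [0-10 FREE][11-13 ALLOC][14-23 ALLOC][24-45 FREE]
Free blocks: [11 22] total_free=33 largest=22 -> 100*(33-22)/33 = 1100/33 ≈ 33.333 -> rounds to 33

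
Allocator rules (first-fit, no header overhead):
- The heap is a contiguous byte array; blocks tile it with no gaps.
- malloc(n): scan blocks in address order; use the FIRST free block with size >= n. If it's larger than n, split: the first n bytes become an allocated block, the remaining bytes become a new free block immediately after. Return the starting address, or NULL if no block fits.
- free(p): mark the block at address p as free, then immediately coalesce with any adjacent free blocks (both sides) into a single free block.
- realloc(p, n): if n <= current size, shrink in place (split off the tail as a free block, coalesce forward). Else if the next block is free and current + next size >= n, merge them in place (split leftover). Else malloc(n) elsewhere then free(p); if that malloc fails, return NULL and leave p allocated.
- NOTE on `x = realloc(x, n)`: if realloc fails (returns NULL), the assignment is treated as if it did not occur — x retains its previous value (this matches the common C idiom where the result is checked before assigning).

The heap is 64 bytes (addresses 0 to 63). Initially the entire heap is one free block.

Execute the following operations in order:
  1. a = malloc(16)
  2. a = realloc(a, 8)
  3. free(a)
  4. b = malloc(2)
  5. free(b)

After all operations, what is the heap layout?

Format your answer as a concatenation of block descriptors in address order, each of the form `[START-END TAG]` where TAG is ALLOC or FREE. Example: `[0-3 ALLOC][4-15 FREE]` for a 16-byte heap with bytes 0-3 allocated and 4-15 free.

Answer: [0-63 FREE]

Derivation:
Op 1: a = malloc(16) -> a = 0; heap: [0-15 ALLOC][16-63 FREE]
Op 2: a = realloc(a, 8) -> a = 0; heap: [0-7 ALLOC][8-63 FREE]
Op 3: free(a) -> (freed a); heap: [0-63 FREE]
Op 4: b = malloc(2) -> b = 0; heap: [0-1 ALLOC][2-63 FREE]
Op 5: free(b) -> (freed b); heap: [0-63 FREE]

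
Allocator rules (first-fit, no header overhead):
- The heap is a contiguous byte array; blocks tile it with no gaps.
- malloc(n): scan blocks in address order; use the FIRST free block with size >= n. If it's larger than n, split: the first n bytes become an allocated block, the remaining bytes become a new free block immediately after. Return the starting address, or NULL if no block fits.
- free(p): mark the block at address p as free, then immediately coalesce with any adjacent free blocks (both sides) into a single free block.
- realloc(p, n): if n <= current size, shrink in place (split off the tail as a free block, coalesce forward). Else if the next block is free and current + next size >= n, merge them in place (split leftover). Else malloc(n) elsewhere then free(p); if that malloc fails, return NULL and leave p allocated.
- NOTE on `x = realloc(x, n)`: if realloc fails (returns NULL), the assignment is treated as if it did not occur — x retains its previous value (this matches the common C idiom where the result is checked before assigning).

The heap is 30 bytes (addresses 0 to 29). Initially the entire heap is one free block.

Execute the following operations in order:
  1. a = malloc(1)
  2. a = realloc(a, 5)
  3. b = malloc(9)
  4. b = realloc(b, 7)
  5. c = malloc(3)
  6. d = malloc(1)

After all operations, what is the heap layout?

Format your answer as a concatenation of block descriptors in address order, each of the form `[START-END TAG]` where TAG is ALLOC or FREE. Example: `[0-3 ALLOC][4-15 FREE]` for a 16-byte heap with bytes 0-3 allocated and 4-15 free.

Op 1: a = malloc(1) -> a = 0; heap: [0-0 ALLOC][1-29 FREE]
Op 2: a = realloc(a, 5) -> a = 0; heap: [0-4 ALLOC][5-29 FREE]
Op 3: b = malloc(9) -> b = 5; heap: [0-4 ALLOC][5-13 ALLOC][14-29 FREE]
Op 4: b = realloc(b, 7) -> b = 5; heap: [0-4 ALLOC][5-11 ALLOC][12-29 FREE]
Op 5: c = malloc(3) -> c = 12; heap: [0-4 ALLOC][5-11 ALLOC][12-14 ALLOC][15-29 FREE]
Op 6: d = malloc(1) -> d = 15; heap: [0-4 ALLOC][5-11 ALLOC][12-14 ALLOC][15-15 ALLOC][16-29 FREE]

Answer: [0-4 ALLOC][5-11 ALLOC][12-14 ALLOC][15-15 ALLOC][16-29 FREE]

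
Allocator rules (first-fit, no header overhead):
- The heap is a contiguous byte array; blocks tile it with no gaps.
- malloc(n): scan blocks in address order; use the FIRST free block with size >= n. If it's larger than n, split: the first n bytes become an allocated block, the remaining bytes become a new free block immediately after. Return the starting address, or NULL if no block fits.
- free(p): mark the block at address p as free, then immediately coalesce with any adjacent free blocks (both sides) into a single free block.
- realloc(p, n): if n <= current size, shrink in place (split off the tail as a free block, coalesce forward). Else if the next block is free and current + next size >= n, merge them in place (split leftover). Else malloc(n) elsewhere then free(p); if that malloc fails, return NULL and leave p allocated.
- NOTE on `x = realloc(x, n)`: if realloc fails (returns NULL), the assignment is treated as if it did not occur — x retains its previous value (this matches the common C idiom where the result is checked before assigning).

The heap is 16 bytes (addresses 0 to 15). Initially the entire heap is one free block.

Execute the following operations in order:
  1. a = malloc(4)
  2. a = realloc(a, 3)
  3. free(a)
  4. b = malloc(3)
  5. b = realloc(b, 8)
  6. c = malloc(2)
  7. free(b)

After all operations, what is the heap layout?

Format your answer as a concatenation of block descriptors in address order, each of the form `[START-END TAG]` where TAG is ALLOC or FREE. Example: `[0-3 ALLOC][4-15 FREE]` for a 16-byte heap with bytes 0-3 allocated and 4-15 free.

Op 1: a = malloc(4) -> a = 0; heap: [0-3 ALLOC][4-15 FREE]
Op 2: a = realloc(a, 3) -> a = 0; heap: [0-2 ALLOC][3-15 FREE]
Op 3: free(a) -> (freed a); heap: [0-15 FREE]
Op 4: b = malloc(3) -> b = 0; heap: [0-2 ALLOC][3-15 FREE]
Op 5: b = realloc(b, 8) -> b = 0; heap: [0-7 ALLOC][8-15 FREE]
Op 6: c = malloc(2) -> c = 8; heap: [0-7 ALLOC][8-9 ALLOC][10-15 FREE]
Op 7: free(b) -> (freed b); heap: [0-7 FREE][8-9 ALLOC][10-15 FREE]

Answer: [0-7 FREE][8-9 ALLOC][10-15 FREE]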